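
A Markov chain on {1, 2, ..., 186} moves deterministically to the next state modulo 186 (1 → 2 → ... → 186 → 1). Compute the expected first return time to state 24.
E[T_24 | X_0 = 24] = 186

The chain cycles deterministically, so starting at state 24 it returns in exactly 186 steps. Equivalently, the stationary distribution is uniform π_j = 1/186 for every state j, so by Kac's formula E[T_24] = 1/π_24 = 186.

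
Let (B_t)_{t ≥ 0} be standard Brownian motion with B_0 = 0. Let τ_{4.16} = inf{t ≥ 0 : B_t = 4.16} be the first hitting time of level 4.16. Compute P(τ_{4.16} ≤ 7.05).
P(τ_{4.16} ≤ 7.05) = 2(1 − Φ(4.16/√7.05)) = 2(1 − Φ(1.5667)) ≈ 0.1172

By the reflection principle for standard BM, P(τ_b ≤ t) = 2 · P(B_t ≥ b). Since B_t ~ N(0, t), P(B_t ≥ 4.16) = 1 − Φ(4.16/√t) = 1 − Φ(4.16/√7.05) = 1 − Φ(1.5667) ≈ 0.05859. Doubling: P(τ_{4.16} ≤ 7.05) ≈ 2 · 0.05859 = 0.11718 ≈ 0.1172.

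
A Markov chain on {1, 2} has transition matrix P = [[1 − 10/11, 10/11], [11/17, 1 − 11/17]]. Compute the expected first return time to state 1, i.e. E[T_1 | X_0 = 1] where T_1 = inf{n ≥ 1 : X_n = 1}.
E[T_1 | X_0 = 1] = 1/π_1 = 291/121

For an irreducible recurrent Markov chain with stationary distribution π, E[T_i | X_0 = i] = 1/π_i (Kac's formula). Here π_1 = (11/17)/(10/11 + 11/17) = (11/17)/(291/187) = 121/291, so E[T_1 | X_0 = 1] = 1/π_1 = (10/11 + 11/17)/(11/17) = (291/187)/(11/17) = 291/121.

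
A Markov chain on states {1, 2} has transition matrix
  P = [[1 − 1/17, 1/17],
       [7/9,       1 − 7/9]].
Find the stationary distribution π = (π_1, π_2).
π_1 = 119/128, π_2 = 9/128

Solve πP = π with π_1 + π_2 = 1. From πP = π: π_1 · (1 − 1/17) + π_2 · 7/9 = π_1 ⇒ π_2 · 7/9 = π_1 · 1/17 ⇒ π_2/π_1 = (1/17)/(7/9) = 9/119. Together with π_1 + π_2 = 1:
  π_1 = (7/9)/(1/17 + 7/9) = (7/9)/(128/153) = 119/128,
  π_2 = (1/17)/(1/17 + 7/9) = (1/17)/(128/153) = 9/128.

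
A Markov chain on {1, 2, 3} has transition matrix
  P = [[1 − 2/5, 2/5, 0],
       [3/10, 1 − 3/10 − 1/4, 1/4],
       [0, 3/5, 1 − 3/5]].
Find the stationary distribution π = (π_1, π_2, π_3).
π = (9/26, 6/13, 5/26)

This is a birth-death chain on three states, which satisfies detailed balance: π_1 · P_{12} = π_2 · P_{21} and π_2 · P_{23} = π_3 · P_{32}.
From π_1 · 2/5 = π_2 · 3/10: π_2/π_1 = (2/5)/(3/10) = 4/3.
From π_2 · 1/4 = π_3 · 3/5: π_3/π_2 = (1/4)/(3/5) = 5/12.
Take π_1 proportional to 1; then unnormalized π = (1, 4/3, 5/9). Normalize by dividing by the sum 26/9:
  π = (9/26, 6/13, 5/26).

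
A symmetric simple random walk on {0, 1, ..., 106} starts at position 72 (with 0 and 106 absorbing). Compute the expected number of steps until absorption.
E[τ | X_0 = 72] = 2448

Let v_k = E[τ | X_0 = k]. Boundary: v_0 = v_106 = 0. Recurrence: v_k = 1 + (v_{k-1} + v_{k+1})/2 for 1 ≤ k ≤ 105. The particular solution to v_k − (v_{k-1} + v_{k+1})/2 = 1 is v_k = −k^2. Adding homogeneous solution A + B k and matching boundaries gives v_k = k (106 − k). Substituting k = 72: v_72 = 72 · 34 = 2448.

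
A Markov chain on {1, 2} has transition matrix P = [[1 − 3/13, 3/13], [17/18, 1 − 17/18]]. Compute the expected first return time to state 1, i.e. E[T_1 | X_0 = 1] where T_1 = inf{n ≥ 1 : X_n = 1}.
E[T_1 | X_0 = 1] = 1/π_1 = 275/221

For an irreducible recurrent Markov chain with stationary distribution π, E[T_i | X_0 = i] = 1/π_i (Kac's formula). Here π_1 = (17/18)/(3/13 + 17/18) = (17/18)/(275/234) = 221/275, so E[T_1 | X_0 = 1] = 1/π_1 = (3/13 + 17/18)/(17/18) = (275/234)/(17/18) = 275/221.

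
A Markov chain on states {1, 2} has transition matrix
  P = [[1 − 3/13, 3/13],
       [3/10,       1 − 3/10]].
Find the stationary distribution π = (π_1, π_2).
π_1 = 13/23, π_2 = 10/23

Solve πP = π with π_1 + π_2 = 1. From πP = π: π_1 · (1 − 3/13) + π_2 · 3/10 = π_1 ⇒ π_2 · 3/10 = π_1 · 3/13 ⇒ π_2/π_1 = (3/13)/(3/10) = 10/13. Together with π_1 + π_2 = 1:
  π_1 = (3/10)/(3/13 + 3/10) = (3/10)/(69/130) = 13/23,
  π_2 = (3/13)/(3/13 + 3/10) = (3/13)/(69/130) = 10/23.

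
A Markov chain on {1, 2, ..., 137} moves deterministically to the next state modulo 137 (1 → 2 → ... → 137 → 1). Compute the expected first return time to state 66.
E[T_66 | X_0 = 66] = 137

The chain cycles deterministically, so starting at state 66 it returns in exactly 137 steps. Equivalently, the stationary distribution is uniform π_j = 1/137 for every state j, so by Kac's formula E[T_66] = 1/π_66 = 137.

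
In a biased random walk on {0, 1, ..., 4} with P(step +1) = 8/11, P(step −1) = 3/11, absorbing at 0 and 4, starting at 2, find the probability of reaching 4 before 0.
P(hit 4 before 0) = (1 − (3/8)^2) / (1 − (3/8)^4) = 64/73

Let u_k denote P(reach 4 before 0 | start at k). Boundary: u_0 = 0, u_4 = 1. Recurrence: u_k = 8/11·u_{k+1} + 3/11·u_{k-1} for 1 ≤ k ≤ 3. Try u_k = A + B·r^k with r = q/p = (3/11)/(8/11) = 3/8. Substitution satisfies the recurrence; boundary conditions give:
  u_k = (1 − r^k) / (1 − r^N) = (1 − (3/8)^2) / (1 − (3/8)^4) = 64/73.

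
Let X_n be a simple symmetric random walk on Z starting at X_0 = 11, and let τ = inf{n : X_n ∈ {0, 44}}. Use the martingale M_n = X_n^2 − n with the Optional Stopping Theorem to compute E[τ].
E[τ] = 363

M_n = X_n^2 − n is a martingale (since E[X_{n+1}^2 | F_n] = X_n^2 + 1). By OST (τ has finite mean in a bounded region), E[M_τ] = E[M_0] = X_0^2 − 0 = 11^2 = 121. Also E[M_τ] = E[X_τ^2] − E[τ]. The walk exits at 0 or 44, with P(hit 44 first) = 11/44, so E[X_τ^2] = 44^2 · 11/44 + 0 = 484. Thus E[τ] = E[X_τ^2] − E[M_τ] = 484 − 121 = 363 = 11(44 − 11) = 363.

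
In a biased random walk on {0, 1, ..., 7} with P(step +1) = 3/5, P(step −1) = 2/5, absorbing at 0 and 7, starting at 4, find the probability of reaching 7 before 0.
P(hit 7 before 0) = (1 − (2/3)^4) / (1 − (2/3)^7) = 1755/2059

Let u_k denote P(reach 7 before 0 | start at k). Boundary: u_0 = 0, u_7 = 1. Recurrence: u_k = 3/5·u_{k+1} + 2/5·u_{k-1} for 1 ≤ k ≤ 6. Try u_k = A + B·r^k with r = q/p = (2/5)/(3/5) = 2/3. Substitution satisfies the recurrence; boundary conditions give:
  u_k = (1 − r^k) / (1 − r^N) = (1 − (2/3)^4) / (1 − (2/3)^7) = 1755/2059.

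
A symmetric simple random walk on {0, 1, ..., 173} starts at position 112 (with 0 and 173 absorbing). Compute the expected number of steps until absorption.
E[τ | X_0 = 112] = 6832

Let v_k = E[τ | X_0 = k]. Boundary: v_0 = v_173 = 0. Recurrence: v_k = 1 + (v_{k-1} + v_{k+1})/2 for 1 ≤ k ≤ 172. The particular solution to v_k − (v_{k-1} + v_{k+1})/2 = 1 is v_k = −k^2. Adding homogeneous solution A + B k and matching boundaries gives v_k = k (173 − k). Substituting k = 112: v_112 = 112 · 61 = 6832.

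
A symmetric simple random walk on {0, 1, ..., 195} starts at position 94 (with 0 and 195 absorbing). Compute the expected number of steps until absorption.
E[τ | X_0 = 94] = 9494

Let v_k = E[τ | X_0 = k]. Boundary: v_0 = v_195 = 0. Recurrence: v_k = 1 + (v_{k-1} + v_{k+1})/2 for 1 ≤ k ≤ 194. The particular solution to v_k − (v_{k-1} + v_{k+1})/2 = 1 is v_k = −k^2. Adding homogeneous solution A + B k and matching boundaries gives v_k = k (195 − k). Substituting k = 94: v_94 = 94 · 101 = 9494.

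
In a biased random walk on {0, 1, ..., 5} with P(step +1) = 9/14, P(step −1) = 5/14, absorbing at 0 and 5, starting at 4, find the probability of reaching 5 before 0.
P(hit 5 before 0) = (1 − (5/9)^4) / (1 − (5/9)^5) = 13356/13981

Let u_k denote P(reach 5 before 0 | start at k). Boundary: u_0 = 0, u_5 = 1. Recurrence: u_k = 9/14·u_{k+1} + 5/14·u_{k-1} for 1 ≤ k ≤ 4. Try u_k = A + B·r^k with r = q/p = (5/14)/(9/14) = 5/9. Substitution satisfies the recurrence; boundary conditions give:
  u_k = (1 − r^k) / (1 − r^N) = (1 − (5/9)^4) / (1 − (5/9)^5) = 13356/13981.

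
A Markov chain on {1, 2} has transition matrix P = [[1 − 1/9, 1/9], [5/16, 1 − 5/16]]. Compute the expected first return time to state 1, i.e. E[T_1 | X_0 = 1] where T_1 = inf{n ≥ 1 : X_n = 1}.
E[T_1 | X_0 = 1] = 1/π_1 = 61/45

For an irreducible recurrent Markov chain with stationary distribution π, E[T_i | X_0 = i] = 1/π_i (Kac's formula). Here π_1 = (5/16)/(1/9 + 5/16) = (5/16)/(61/144) = 45/61, so E[T_1 | X_0 = 1] = 1/π_1 = (1/9 + 5/16)/(5/16) = (61/144)/(5/16) = 61/45.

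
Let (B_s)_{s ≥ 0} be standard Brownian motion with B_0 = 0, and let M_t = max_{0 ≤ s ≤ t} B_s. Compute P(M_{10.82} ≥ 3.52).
P(M_{10.82} ≥ 3.52) = 2·P(B_{10.82} ≥ 3.52) = 2(1 − Φ(3.52/√10.82)) ≈ 0.2846

By the reflection principle for Brownian motion, P(M_t ≥ a) = 2 · P(B_t ≥ a) for a ≥ 0. Since B_t ~ N(0, t), P(B_t ≥ 3.52) = 1 − Φ(3.52/√t) = 1 − Φ(3.52/√10.82) = 1 − Φ(1.0701). So
  P(M_{10.82} ≥ 3.52) = 2(1 − Φ(1.0701)) ≈ 0.2846.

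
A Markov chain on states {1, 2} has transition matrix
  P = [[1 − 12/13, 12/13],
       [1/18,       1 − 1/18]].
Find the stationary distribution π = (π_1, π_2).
π_1 = 13/229, π_2 = 216/229

Solve πP = π with π_1 + π_2 = 1. From πP = π: π_1 · (1 − 12/13) + π_2 · 1/18 = π_1 ⇒ π_2 · 1/18 = π_1 · 12/13 ⇒ π_2/π_1 = (12/13)/(1/18) = 216/13. Together with π_1 + π_2 = 1:
  π_1 = (1/18)/(12/13 + 1/18) = (1/18)/(229/234) = 13/229,
  π_2 = (12/13)/(12/13 + 1/18) = (12/13)/(229/234) = 216/229.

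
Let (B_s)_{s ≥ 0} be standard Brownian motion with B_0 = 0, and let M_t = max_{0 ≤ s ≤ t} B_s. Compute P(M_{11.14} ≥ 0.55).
P(M_{11.14} ≥ 0.55) = 2·P(B_{11.14} ≥ 0.55) = 2(1 − Φ(0.55/√11.14)) ≈ 0.8691

By the reflection principle for Brownian motion, P(M_t ≥ a) = 2 · P(B_t ≥ a) for a ≥ 0. Since B_t ~ N(0, t), P(B_t ≥ 0.55) = 1 − Φ(0.55/√t) = 1 − Φ(0.55/√11.14) = 1 − Φ(0.1648). So
  P(M_{11.14} ≥ 0.55) = 2(1 − Φ(0.1648)) ≈ 0.8691.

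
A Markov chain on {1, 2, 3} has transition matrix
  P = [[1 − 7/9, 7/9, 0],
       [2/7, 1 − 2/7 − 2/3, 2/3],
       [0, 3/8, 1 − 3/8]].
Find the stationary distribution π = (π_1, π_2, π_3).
π = (162/1387, 441/1387, 784/1387)

This is a birth-death chain on three states, which satisfies detailed balance: π_1 · P_{12} = π_2 · P_{21} and π_2 · P_{23} = π_3 · P_{32}.
From π_1 · 7/9 = π_2 · 2/7: π_2/π_1 = (7/9)/(2/7) = 49/18.
From π_2 · 2/3 = π_3 · 3/8: π_3/π_2 = (2/3)/(3/8) = 16/9.
Take π_1 proportional to 1; then unnormalized π = (1, 49/18, 392/81). Normalize by dividing by the sum 1387/162:
  π = (162/1387, 441/1387, 784/1387).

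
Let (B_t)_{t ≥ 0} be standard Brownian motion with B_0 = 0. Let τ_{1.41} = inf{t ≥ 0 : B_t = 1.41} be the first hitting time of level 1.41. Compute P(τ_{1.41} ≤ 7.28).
P(τ_{1.41} ≤ 7.28) = 2(1 − Φ(1.41/√7.28)) = 2(1 − Φ(0.5226)) ≈ 0.6013

By the reflection principle for standard BM, P(τ_b ≤ t) = 2 · P(B_t ≥ b). Since B_t ~ N(0, t), P(B_t ≥ 1.41) = 1 − Φ(1.41/√t) = 1 − Φ(1.41/√7.28) = 1 − Φ(0.5226) ≈ 0.30063. Doubling: P(τ_{1.41} ≤ 7.28) ≈ 2 · 0.30063 = 0.60126 ≈ 0.6013.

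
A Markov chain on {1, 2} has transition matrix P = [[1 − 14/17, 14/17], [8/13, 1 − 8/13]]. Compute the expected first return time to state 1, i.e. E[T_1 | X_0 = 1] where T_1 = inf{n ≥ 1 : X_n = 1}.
E[T_1 | X_0 = 1] = 1/π_1 = 159/68

For an irreducible recurrent Markov chain with stationary distribution π, E[T_i | X_0 = i] = 1/π_i (Kac's formula). Here π_1 = (8/13)/(14/17 + 8/13) = (8/13)/(318/221) = 68/159, so E[T_1 | X_0 = 1] = 1/π_1 = (14/17 + 8/13)/(8/13) = (318/221)/(8/13) = 159/68.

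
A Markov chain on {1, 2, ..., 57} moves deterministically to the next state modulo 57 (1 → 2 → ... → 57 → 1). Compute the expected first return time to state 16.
E[T_16 | X_0 = 16] = 57

The chain cycles deterministically, so starting at state 16 it returns in exactly 57 steps. Equivalently, the stationary distribution is uniform π_j = 1/57 for every state j, so by Kac's formula E[T_16] = 1/π_16 = 57.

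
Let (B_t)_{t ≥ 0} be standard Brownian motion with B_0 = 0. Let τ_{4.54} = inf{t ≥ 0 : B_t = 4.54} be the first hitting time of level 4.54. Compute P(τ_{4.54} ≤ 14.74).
P(τ_{4.54} ≤ 14.74) = 2(1 − Φ(4.54/√14.74)) = 2(1 − Φ(1.1825)) ≈ 0.2370

By the reflection principle for standard BM, P(τ_b ≤ t) = 2 · P(B_t ≥ b). Since B_t ~ N(0, t), P(B_t ≥ 4.54) = 1 − Φ(4.54/√t) = 1 − Φ(4.54/√14.74) = 1 − Φ(1.1825) ≈ 0.11850. Doubling: P(τ_{4.54} ≤ 14.74) ≈ 2 · 0.11850 = 0.23700 ≈ 0.2370.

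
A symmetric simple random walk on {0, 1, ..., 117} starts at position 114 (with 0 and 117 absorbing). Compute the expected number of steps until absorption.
E[τ | X_0 = 114] = 342

Let v_k = E[τ | X_0 = k]. Boundary: v_0 = v_117 = 0. Recurrence: v_k = 1 + (v_{k-1} + v_{k+1})/2 for 1 ≤ k ≤ 116. The particular solution to v_k − (v_{k-1} + v_{k+1})/2 = 1 is v_k = −k^2. Adding homogeneous solution A + B k and matching boundaries gives v_k = k (117 − k). Substituting k = 114: v_114 = 114 · 3 = 342.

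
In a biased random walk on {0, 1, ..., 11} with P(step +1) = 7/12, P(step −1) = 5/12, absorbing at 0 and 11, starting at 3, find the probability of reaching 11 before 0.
P(hit 11 before 0) = (1 − (5/7)^3) / (1 − (5/7)^11) = 628363309/964249309

Let u_k denote P(reach 11 before 0 | start at k). Boundary: u_0 = 0, u_11 = 1. Recurrence: u_k = 7/12·u_{k+1} + 5/12·u_{k-1} for 1 ≤ k ≤ 10. Try u_k = A + B·r^k with r = q/p = (5/12)/(7/12) = 5/7. Substitution satisfies the recurrence; boundary conditions give:
  u_k = (1 − r^k) / (1 − r^N) = (1 − (5/7)^3) / (1 − (5/7)^11) = 628363309/964249309.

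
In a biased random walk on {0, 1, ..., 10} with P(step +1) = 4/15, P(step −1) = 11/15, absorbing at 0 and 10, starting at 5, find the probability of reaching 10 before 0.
P(hit 10 before 0) = (1 − (11/4)^5) / (1 − (11/4)^10) = 1024/162075

Let u_k denote P(reach 10 before 0 | start at k). Boundary: u_0 = 0, u_10 = 1. Recurrence: u_k = 4/15·u_{k+1} + 11/15·u_{k-1} for 1 ≤ k ≤ 9. Try u_k = A + B·r^k with r = q/p = (11/15)/(4/15) = 11/4. Substitution satisfies the recurrence; boundary conditions give:
  u_k = (1 − r^k) / (1 − r^N) = (1 − (11/4)^5) / (1 − (11/4)^10) = 1024/162075.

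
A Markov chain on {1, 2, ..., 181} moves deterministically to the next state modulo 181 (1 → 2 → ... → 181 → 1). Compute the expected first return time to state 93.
E[T_93 | X_0 = 93] = 181

The chain cycles deterministically, so starting at state 93 it returns in exactly 181 steps. Equivalently, the stationary distribution is uniform π_j = 1/181 for every state j, so by Kac's formula E[T_93] = 1/π_93 = 181.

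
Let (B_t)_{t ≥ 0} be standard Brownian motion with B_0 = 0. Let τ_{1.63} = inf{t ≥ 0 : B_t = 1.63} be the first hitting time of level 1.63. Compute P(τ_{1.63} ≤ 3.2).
P(τ_{1.63} ≤ 3.2) = 2(1 − Φ(1.63/√3.2)) = 2(1 − Φ(0.9112)) ≈ 0.3622

By the reflection principle for standard BM, P(τ_b ≤ t) = 2 · P(B_t ≥ b). Since B_t ~ N(0, t), P(B_t ≥ 1.63) = 1 − Φ(1.63/√t) = 1 − Φ(1.63/√3.2) = 1 − Φ(0.9112) ≈ 0.18110. Doubling: P(τ_{1.63} ≤ 3.2) ≈ 2 · 0.18110 = 0.36220 ≈ 0.3622.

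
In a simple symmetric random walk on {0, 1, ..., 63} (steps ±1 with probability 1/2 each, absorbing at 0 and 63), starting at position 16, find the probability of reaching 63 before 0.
P(hit 63 before 0) = 16/63

Let u_k = P(hit 63 before 0 | start at k). Then u_0 = 0, u_63 = 1, and u_k = u_{k-1}/2 + u_{k+1}/2 for 1 ≤ k ≤ 62. This harmonic recurrence is solved by u_k = k/63, giving u_16 = 16/63.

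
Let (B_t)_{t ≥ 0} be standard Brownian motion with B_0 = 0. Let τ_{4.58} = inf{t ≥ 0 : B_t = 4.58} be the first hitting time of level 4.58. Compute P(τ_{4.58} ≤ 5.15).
P(τ_{4.58} ≤ 5.15) = 2(1 − Φ(4.58/√5.15)) = 2(1 − Φ(2.0182)) ≈ 0.0436

By the reflection principle for standard BM, P(τ_b ≤ t) = 2 · P(B_t ≥ b). Since B_t ~ N(0, t), P(B_t ≥ 4.58) = 1 − Φ(4.58/√t) = 1 − Φ(4.58/√5.15) = 1 − Φ(2.0182) ≈ 0.02179. Doubling: P(τ_{4.58} ≤ 5.15) ≈ 2 · 0.02179 = 0.04358 ≈ 0.0436.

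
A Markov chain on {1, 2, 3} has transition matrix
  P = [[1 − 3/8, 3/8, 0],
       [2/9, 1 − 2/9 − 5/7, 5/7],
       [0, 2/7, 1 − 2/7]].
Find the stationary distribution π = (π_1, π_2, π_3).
π = (32/221, 54/221, 135/221)

This is a birth-death chain on three states, which satisfies detailed balance: π_1 · P_{12} = π_2 · P_{21} and π_2 · P_{23} = π_3 · P_{32}.
From π_1 · 3/8 = π_2 · 2/9: π_2/π_1 = (3/8)/(2/9) = 27/16.
From π_2 · 5/7 = π_3 · 2/7: π_3/π_2 = (5/7)/(2/7) = 5/2.
Take π_1 proportional to 1; then unnormalized π = (1, 27/16, 135/32). Normalize by dividing by the sum 221/32:
  π = (32/221, 54/221, 135/221).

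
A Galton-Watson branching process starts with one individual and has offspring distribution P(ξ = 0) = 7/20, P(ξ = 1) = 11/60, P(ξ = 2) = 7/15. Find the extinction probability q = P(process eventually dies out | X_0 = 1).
q = 3/4

The pgf is f(s) = 7/20 + 11/60·s + 7/15·s². The extinction probability q is the smallest fixed point of f in [0, 1]. Setting s = f(s):
  7/15·s² + (11/60 − 1)·s + 7/20 = 0
  7/15·s² − (7/20 + 7/15)·s + 7/20 = 0
which factors as (s − 1)·(7/15·s − 7/20) = 0, giving roots s = 1 and s = (7/20)/(7/15) = 3/4.
Mean offspring μ = 11/60 + 2·7/15 = 67/60 > 1 (supercritical), so q < 1. The extinction probability is the smaller root: q = (7/20)/(7/15) = 3/4.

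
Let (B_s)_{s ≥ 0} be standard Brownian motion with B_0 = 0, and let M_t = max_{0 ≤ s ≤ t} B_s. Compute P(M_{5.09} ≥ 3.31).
P(M_{5.09} ≥ 3.31) = 2·P(B_{5.09} ≥ 3.31) = 2(1 − Φ(3.31/√5.09)) ≈ 0.1423

By the reflection principle for Brownian motion, P(M_t ≥ a) = 2 · P(B_t ≥ a) for a ≥ 0. Since B_t ~ N(0, t), P(B_t ≥ 3.31) = 1 − Φ(3.31/√t) = 1 − Φ(3.31/√5.09) = 1 − Φ(1.4671). So
  P(M_{5.09} ≥ 3.31) = 2(1 − Φ(1.4671)) ≈ 0.1423.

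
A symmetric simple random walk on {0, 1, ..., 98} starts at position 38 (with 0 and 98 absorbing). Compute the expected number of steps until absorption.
E[τ | X_0 = 38] = 2280

Let v_k = E[τ | X_0 = k]. Boundary: v_0 = v_98 = 0. Recurrence: v_k = 1 + (v_{k-1} + v_{k+1})/2 for 1 ≤ k ≤ 97. The particular solution to v_k − (v_{k-1} + v_{k+1})/2 = 1 is v_k = −k^2. Adding homogeneous solution A + B k and matching boundaries gives v_k = k (98 − k). Substituting k = 38: v_38 = 38 · 60 = 2280.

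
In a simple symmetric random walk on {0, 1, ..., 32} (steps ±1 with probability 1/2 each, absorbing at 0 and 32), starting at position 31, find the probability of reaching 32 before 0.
P(hit 32 before 0) = 31/32

Let u_k = P(hit 32 before 0 | start at k). Then u_0 = 0, u_32 = 1, and u_k = u_{k-1}/2 + u_{k+1}/2 for 1 ≤ k ≤ 31. This harmonic recurrence is solved by u_k = k/32, giving u_31 = 31/32.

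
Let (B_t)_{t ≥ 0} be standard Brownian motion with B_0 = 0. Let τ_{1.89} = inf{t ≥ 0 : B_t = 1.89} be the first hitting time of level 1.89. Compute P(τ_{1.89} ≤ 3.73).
P(τ_{1.89} ≤ 3.73) = 2(1 − Φ(1.89/√3.73)) = 2(1 − Φ(0.9786)) ≈ 0.3278

By the reflection principle for standard BM, P(τ_b ≤ t) = 2 · P(B_t ≥ b). Since B_t ~ N(0, t), P(B_t ≥ 1.89) = 1 − Φ(1.89/√t) = 1 − Φ(1.89/√3.73) = 1 − Φ(0.9786) ≈ 0.16389. Doubling: P(τ_{1.89} ≤ 3.73) ≈ 2 · 0.16389 = 0.32778 ≈ 0.3278.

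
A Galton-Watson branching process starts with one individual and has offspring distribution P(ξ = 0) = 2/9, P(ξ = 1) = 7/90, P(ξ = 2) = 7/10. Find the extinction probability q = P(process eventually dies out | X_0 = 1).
q = 20/63

The pgf is f(s) = 2/9 + 7/90·s + 7/10·s². The extinction probability q is the smallest fixed point of f in [0, 1]. Setting s = f(s):
  7/10·s² + (7/90 − 1)·s + 2/9 = 0
  7/10·s² − (2/9 + 7/10)·s + 2/9 = 0
which factors as (s − 1)·(7/10·s − 2/9) = 0, giving roots s = 1 and s = (2/9)/(7/10) = 20/63.
Mean offspring μ = 7/90 + 2·7/10 = 133/90 > 1 (supercritical), so q < 1. The extinction probability is the smaller root: q = (2/9)/(7/10) = 20/63.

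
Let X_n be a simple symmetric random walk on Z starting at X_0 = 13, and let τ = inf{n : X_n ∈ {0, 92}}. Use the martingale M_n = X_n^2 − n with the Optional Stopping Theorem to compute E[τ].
E[τ] = 1027

M_n = X_n^2 − n is a martingale (since E[X_{n+1}^2 | F_n] = X_n^2 + 1). By OST (τ has finite mean in a bounded region), E[M_τ] = E[M_0] = X_0^2 − 0 = 13^2 = 169. Also E[M_τ] = E[X_τ^2] − E[τ]. The walk exits at 0 or 92, with P(hit 92 first) = 13/92, so E[X_τ^2] = 92^2 · 13/92 + 0 = 1196. Thus E[τ] = E[X_τ^2] − E[M_τ] = 1196 − 169 = 1027 = 13(92 − 13) = 1027.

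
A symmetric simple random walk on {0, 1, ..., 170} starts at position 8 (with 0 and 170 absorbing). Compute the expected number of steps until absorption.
E[τ | X_0 = 8] = 1296

Let v_k = E[τ | X_0 = k]. Boundary: v_0 = v_170 = 0. Recurrence: v_k = 1 + (v_{k-1} + v_{k+1})/2 for 1 ≤ k ≤ 169. The particular solution to v_k − (v_{k-1} + v_{k+1})/2 = 1 is v_k = −k^2. Adding homogeneous solution A + B k and matching boundaries gives v_k = k (170 − k). Substituting k = 8: v_8 = 8 · 162 = 1296.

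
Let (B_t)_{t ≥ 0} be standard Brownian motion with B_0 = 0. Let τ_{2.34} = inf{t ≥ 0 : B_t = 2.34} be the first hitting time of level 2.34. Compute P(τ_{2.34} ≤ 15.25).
P(τ_{2.34} ≤ 15.25) = 2(1 − Φ(2.34/√15.25)) = 2(1 − Φ(0.5992)) ≈ 0.5490

By the reflection principle for standard BM, P(τ_b ≤ t) = 2 · P(B_t ≥ b). Since B_t ~ N(0, t), P(B_t ≥ 2.34) = 1 − Φ(2.34/√t) = 1 − Φ(2.34/√15.25) = 1 − Φ(0.5992) ≈ 0.27452. Doubling: P(τ_{2.34} ≤ 15.25) ≈ 2 · 0.27452 = 0.54904 ≈ 0.5490.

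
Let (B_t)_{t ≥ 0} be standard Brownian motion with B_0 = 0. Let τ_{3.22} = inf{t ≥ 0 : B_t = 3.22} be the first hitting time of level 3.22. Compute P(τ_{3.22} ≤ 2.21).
P(τ_{3.22} ≤ 2.21) = 2(1 − Φ(3.22/√2.21)) = 2(1 − Φ(2.1660)) ≈ 0.0303

By the reflection principle for standard BM, P(τ_b ≤ t) = 2 · P(B_t ≥ b). Since B_t ~ N(0, t), P(B_t ≥ 3.22) = 1 − Φ(3.22/√t) = 1 − Φ(3.22/√2.21) = 1 − Φ(2.1660) ≈ 0.01516. Doubling: P(τ_{3.22} ≤ 2.21) ≈ 2 · 0.01516 = 0.03032 ≈ 0.0303.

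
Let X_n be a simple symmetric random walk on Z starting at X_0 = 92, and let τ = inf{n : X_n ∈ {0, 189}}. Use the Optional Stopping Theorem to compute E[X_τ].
E[X_τ] = 92

X_n is a martingale and τ is a bounded-mean stopping time (indeed τ is finite a.s. with bounded expectation since the walk is in a bounded region). By the OST, E[X_τ] = E[X_0] = 92. Equivalently: E[X_τ] = 189 · P(hit 189 first) + 0 · P(hit 0 first) = 189 · (92/189) = 92.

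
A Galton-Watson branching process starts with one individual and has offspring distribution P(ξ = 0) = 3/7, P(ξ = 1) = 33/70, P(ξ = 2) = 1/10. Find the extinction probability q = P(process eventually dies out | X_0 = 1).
q = 1

Mean offspring μ = 0·3/7 + 1·33/70 + 2·1/10 = 47/70 ≤ 1. For μ ≤ 1 with offspring not concentrated at 1, the Galton-Watson process goes extinct almost surely, so q = 1.
(Algebraic check: The pgf is f(s) = 3/7 + 33/70·s + 1/10·s². The extinction probability q is the smallest fixed point of f in [0, 1]. Setting s = f(s):
  1/10·s² + (33/70 − 1)·s + 3/7 = 0
  1/10·s² − (3/7 + 1/10)·s + 3/7 = 0
which factors as (s − 1)·(1/10·s − 3/7) = 0, giving roots s = 1 and s = (3/7)/(1/10) = 30/7. Since 30/7 ≥ 1, the smallest root in [0, 1] is s = 1.)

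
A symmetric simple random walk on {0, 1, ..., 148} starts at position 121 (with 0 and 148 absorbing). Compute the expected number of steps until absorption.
E[τ | X_0 = 121] = 3267

Let v_k = E[τ | X_0 = k]. Boundary: v_0 = v_148 = 0. Recurrence: v_k = 1 + (v_{k-1} + v_{k+1})/2 for 1 ≤ k ≤ 147. The particular solution to v_k − (v_{k-1} + v_{k+1})/2 = 1 is v_k = −k^2. Adding homogeneous solution A + B k and matching boundaries gives v_k = k (148 − k). Substituting k = 121: v_121 = 121 · 27 = 3267.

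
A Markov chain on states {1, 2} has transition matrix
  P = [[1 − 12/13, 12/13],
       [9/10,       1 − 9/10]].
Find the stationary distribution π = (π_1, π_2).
π_1 = 39/79, π_2 = 40/79

Solve πP = π with π_1 + π_2 = 1. From πP = π: π_1 · (1 − 12/13) + π_2 · 9/10 = π_1 ⇒ π_2 · 9/10 = π_1 · 12/13 ⇒ π_2/π_1 = (12/13)/(9/10) = 40/39. Together with π_1 + π_2 = 1:
  π_1 = (9/10)/(12/13 + 9/10) = (9/10)/(237/130) = 39/79,
  π_2 = (12/13)/(12/13 + 9/10) = (12/13)/(237/130) = 40/79.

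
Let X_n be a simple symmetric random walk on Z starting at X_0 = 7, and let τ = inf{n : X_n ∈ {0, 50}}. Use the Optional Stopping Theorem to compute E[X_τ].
E[X_τ] = 7

X_n is a martingale and τ is a bounded-mean stopping time (indeed τ is finite a.s. with bounded expectation since the walk is in a bounded region). By the OST, E[X_τ] = E[X_0] = 7. Equivalently: E[X_τ] = 50 · P(hit 50 first) + 0 · P(hit 0 first) = 50 · (7/50) = 7.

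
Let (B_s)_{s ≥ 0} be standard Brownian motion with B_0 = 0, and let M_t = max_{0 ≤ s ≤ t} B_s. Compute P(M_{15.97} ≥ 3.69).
P(M_{15.97} ≥ 3.69) = 2·P(B_{15.97} ≥ 3.69) = 2(1 − Φ(3.69/√15.97)) ≈ 0.3558

By the reflection principle for Brownian motion, P(M_t ≥ a) = 2 · P(B_t ≥ a) for a ≥ 0. Since B_t ~ N(0, t), P(B_t ≥ 3.69) = 1 − Φ(3.69/√t) = 1 − Φ(3.69/√15.97) = 1 − Φ(0.9234). So
  P(M_{15.97} ≥ 3.69) = 2(1 − Φ(0.9234)) ≈ 0.3558.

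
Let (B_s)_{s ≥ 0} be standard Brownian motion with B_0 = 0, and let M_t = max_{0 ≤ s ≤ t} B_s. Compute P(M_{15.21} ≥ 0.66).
P(M_{15.21} ≥ 0.66) = 2·P(B_{15.21} ≥ 0.66) = 2(1 − Φ(0.66/√15.21)) ≈ 0.8656

By the reflection principle for Brownian motion, P(M_t ≥ a) = 2 · P(B_t ≥ a) for a ≥ 0. Since B_t ~ N(0, t), P(B_t ≥ 0.66) = 1 − Φ(0.66/√t) = 1 − Φ(0.66/√15.21) = 1 − Φ(0.1692). So
  P(M_{15.21} ≥ 0.66) = 2(1 − Φ(0.1692)) ≈ 0.8656.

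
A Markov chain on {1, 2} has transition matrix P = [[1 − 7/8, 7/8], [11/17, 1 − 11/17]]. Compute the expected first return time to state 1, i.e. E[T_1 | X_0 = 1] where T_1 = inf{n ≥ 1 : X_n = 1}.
E[T_1 | X_0 = 1] = 1/π_1 = 207/88

For an irreducible recurrent Markov chain with stationary distribution π, E[T_i | X_0 = i] = 1/π_i (Kac's formula). Here π_1 = (11/17)/(7/8 + 11/17) = (11/17)/(207/136) = 88/207, so E[T_1 | X_0 = 1] = 1/π_1 = (7/8 + 11/17)/(11/17) = (207/136)/(11/17) = 207/88.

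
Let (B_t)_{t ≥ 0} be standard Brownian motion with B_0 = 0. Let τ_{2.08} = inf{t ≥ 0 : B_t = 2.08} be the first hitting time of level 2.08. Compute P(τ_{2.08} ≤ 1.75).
P(τ_{2.08} ≤ 1.75) = 2(1 − Φ(2.08/√1.75)) = 2(1 − Φ(1.5723)) ≈ 0.1159

By the reflection principle for standard BM, P(τ_b ≤ t) = 2 · P(B_t ≥ b). Since B_t ~ N(0, t), P(B_t ≥ 2.08) = 1 − Φ(2.08/√t) = 1 − Φ(2.08/√1.75) = 1 − Φ(1.5723) ≈ 0.05794. Doubling: P(τ_{2.08} ≤ 1.75) ≈ 2 · 0.05794 = 0.11588 ≈ 0.1159.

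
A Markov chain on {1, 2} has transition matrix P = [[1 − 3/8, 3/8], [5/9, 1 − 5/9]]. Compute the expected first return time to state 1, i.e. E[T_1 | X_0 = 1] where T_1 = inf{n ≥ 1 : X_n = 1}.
E[T_1 | X_0 = 1] = 1/π_1 = 67/40

For an irreducible recurrent Markov chain with stationary distribution π, E[T_i | X_0 = i] = 1/π_i (Kac's formula). Here π_1 = (5/9)/(3/8 + 5/9) = (5/9)/(67/72) = 40/67, so E[T_1 | X_0 = 1] = 1/π_1 = (3/8 + 5/9)/(5/9) = (67/72)/(5/9) = 67/40.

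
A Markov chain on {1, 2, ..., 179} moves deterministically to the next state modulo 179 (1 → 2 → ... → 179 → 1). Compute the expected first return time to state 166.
E[T_166 | X_0 = 166] = 179

The chain cycles deterministically, so starting at state 166 it returns in exactly 179 steps. Equivalently, the stationary distribution is uniform π_j = 1/179 for every state j, so by Kac's formula E[T_166] = 1/π_166 = 179.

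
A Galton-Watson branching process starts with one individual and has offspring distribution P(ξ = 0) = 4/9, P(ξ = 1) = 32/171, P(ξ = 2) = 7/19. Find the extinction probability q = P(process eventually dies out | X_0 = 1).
q = 1

Mean offspring μ = 0·4/9 + 1·32/171 + 2·7/19 = 158/171 ≤ 1. For μ ≤ 1 with offspring not concentrated at 1, the Galton-Watson process goes extinct almost surely, so q = 1.
(Algebraic check: The pgf is f(s) = 4/9 + 32/171·s + 7/19·s². The extinction probability q is the smallest fixed point of f in [0, 1]. Setting s = f(s):
  7/19·s² + (32/171 − 1)·s + 4/9 = 0
  7/19·s² − (4/9 + 7/19)·s + 4/9 = 0
which factors as (s − 1)·(7/19·s − 4/9) = 0, giving roots s = 1 and s = (4/9)/(7/19) = 76/63. Since 76/63 ≥ 1, the smallest root in [0, 1] is s = 1.)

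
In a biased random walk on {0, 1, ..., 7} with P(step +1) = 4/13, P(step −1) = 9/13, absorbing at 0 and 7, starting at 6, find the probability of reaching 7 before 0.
P(hit 7 before 0) = (1 − (9/4)^6) / (1 − (9/4)^7) = 421876/953317

Let u_k denote P(reach 7 before 0 | start at k). Boundary: u_0 = 0, u_7 = 1. Recurrence: u_k = 4/13·u_{k+1} + 9/13·u_{k-1} for 1 ≤ k ≤ 6. Try u_k = A + B·r^k with r = q/p = (9/13)/(4/13) = 9/4. Substitution satisfies the recurrence; boundary conditions give:
  u_k = (1 − r^k) / (1 − r^N) = (1 − (9/4)^6) / (1 − (9/4)^7) = 421876/953317.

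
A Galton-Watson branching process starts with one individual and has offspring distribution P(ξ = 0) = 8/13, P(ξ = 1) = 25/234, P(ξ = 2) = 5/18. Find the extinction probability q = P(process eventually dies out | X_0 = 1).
q = 1

Mean offspring μ = 0·8/13 + 1·25/234 + 2·5/18 = 155/234 ≤ 1. For μ ≤ 1 with offspring not concentrated at 1, the Galton-Watson process goes extinct almost surely, so q = 1.
(Algebraic check: The pgf is f(s) = 8/13 + 25/234·s + 5/18·s². The extinction probability q is the smallest fixed point of f in [0, 1]. Setting s = f(s):
  5/18·s² + (25/234 − 1)·s + 8/13 = 0
  5/18·s² − (8/13 + 5/18)·s + 8/13 = 0
which factors as (s − 1)·(5/18·s − 8/13) = 0, giving roots s = 1 and s = (8/13)/(5/18) = 144/65. Since 144/65 ≥ 1, the smallest root in [0, 1] is s = 1.)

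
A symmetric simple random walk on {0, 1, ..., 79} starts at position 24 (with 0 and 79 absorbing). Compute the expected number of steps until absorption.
E[τ | X_0 = 24] = 1320

Let v_k = E[τ | X_0 = k]. Boundary: v_0 = v_79 = 0. Recurrence: v_k = 1 + (v_{k-1} + v_{k+1})/2 for 1 ≤ k ≤ 78. The particular solution to v_k − (v_{k-1} + v_{k+1})/2 = 1 is v_k = −k^2. Adding homogeneous solution A + B k and matching boundaries gives v_k = k (79 − k). Substituting k = 24: v_24 = 24 · 55 = 1320.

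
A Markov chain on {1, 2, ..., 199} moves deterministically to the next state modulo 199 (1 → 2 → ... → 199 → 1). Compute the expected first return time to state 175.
E[T_175 | X_0 = 175] = 199

The chain cycles deterministically, so starting at state 175 it returns in exactly 199 steps. Equivalently, the stationary distribution is uniform π_j = 1/199 for every state j, so by Kac's formula E[T_175] = 1/π_175 = 199.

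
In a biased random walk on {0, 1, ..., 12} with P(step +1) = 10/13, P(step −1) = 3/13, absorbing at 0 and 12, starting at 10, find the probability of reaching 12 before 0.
P(hit 12 before 0) = (1 − (3/10)^10) / (1 − (3/10)^12) = 10988946100/10989005149

Let u_k denote P(reach 12 before 0 | start at k). Boundary: u_0 = 0, u_12 = 1. Recurrence: u_k = 10/13·u_{k+1} + 3/13·u_{k-1} for 1 ≤ k ≤ 11. Try u_k = A + B·r^k with r = q/p = (3/13)/(10/13) = 3/10. Substitution satisfies the recurrence; boundary conditions give:
  u_k = (1 − r^k) / (1 − r^N) = (1 − (3/10)^10) / (1 − (3/10)^12) = 10988946100/10989005149.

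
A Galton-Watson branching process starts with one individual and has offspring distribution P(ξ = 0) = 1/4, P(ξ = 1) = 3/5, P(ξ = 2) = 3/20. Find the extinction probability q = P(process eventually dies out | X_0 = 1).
q = 1

Mean offspring μ = 0·1/4 + 1·3/5 + 2·3/20 = 9/10 ≤ 1. For μ ≤ 1 with offspring not concentrated at 1, the Galton-Watson process goes extinct almost surely, so q = 1.
(Algebraic check: The pgf is f(s) = 1/4 + 3/5·s + 3/20·s². The extinction probability q is the smallest fixed point of f in [0, 1]. Setting s = f(s):
  3/20·s² + (3/5 − 1)·s + 1/4 = 0
  3/20·s² − (1/4 + 3/20)·s + 1/4 = 0
which factors as (s − 1)·(3/20·s − 1/4) = 0, giving roots s = 1 and s = (1/4)/(3/20) = 5/3. Since 5/3 ≥ 1, the smallest root in [0, 1] is s = 1.)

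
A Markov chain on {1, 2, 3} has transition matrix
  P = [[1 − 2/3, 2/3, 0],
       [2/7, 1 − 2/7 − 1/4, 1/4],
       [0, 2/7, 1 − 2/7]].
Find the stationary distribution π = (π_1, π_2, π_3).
π = (8/43, 56/129, 49/129)

This is a birth-death chain on three states, which satisfies detailed balance: π_1 · P_{12} = π_2 · P_{21} and π_2 · P_{23} = π_3 · P_{32}.
From π_1 · 2/3 = π_2 · 2/7: π_2/π_1 = (2/3)/(2/7) = 7/3.
From π_2 · 1/4 = π_3 · 2/7: π_3/π_2 = (1/4)/(2/7) = 7/8.
Take π_1 proportional to 1; then unnormalized π = (1, 7/3, 49/24). Normalize by dividing by the sum 43/8:
  π = (8/43, 56/129, 49/129).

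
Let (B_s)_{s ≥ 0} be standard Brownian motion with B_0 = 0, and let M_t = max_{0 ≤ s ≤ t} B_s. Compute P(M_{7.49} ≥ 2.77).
P(M_{7.49} ≥ 2.77) = 2·P(B_{7.49} ≥ 2.77) = 2(1 − Φ(2.77/√7.49)) ≈ 0.3115

By the reflection principle for Brownian motion, P(M_t ≥ a) = 2 · P(B_t ≥ a) for a ≥ 0. Since B_t ~ N(0, t), P(B_t ≥ 2.77) = 1 − Φ(2.77/√t) = 1 − Φ(2.77/√7.49) = 1 − Φ(1.0121). So
  P(M_{7.49} ≥ 2.77) = 2(1 − Φ(1.0121)) ≈ 0.3115.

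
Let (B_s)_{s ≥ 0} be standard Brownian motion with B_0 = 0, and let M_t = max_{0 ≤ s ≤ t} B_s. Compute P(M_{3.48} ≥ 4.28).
P(M_{3.48} ≥ 4.28) = 2·P(B_{3.48} ≥ 4.28) = 2(1 − Φ(4.28/√3.48)) ≈ 0.0218

By the reflection principle for Brownian motion, P(M_t ≥ a) = 2 · P(B_t ≥ a) for a ≥ 0. Since B_t ~ N(0, t), P(B_t ≥ 4.28) = 1 − Φ(4.28/√t) = 1 − Φ(4.28/√3.48) = 1 − Φ(2.2943). So
  P(M_{3.48} ≥ 4.28) = 2(1 − Φ(2.2943)) ≈ 0.0218.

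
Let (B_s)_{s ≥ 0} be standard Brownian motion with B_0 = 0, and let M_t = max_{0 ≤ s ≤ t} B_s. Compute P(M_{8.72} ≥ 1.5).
P(M_{8.72} ≥ 1.5) = 2·P(B_{8.72} ≥ 1.5) = 2(1 − Φ(1.5/√8.72)) ≈ 0.6115

By the reflection principle for Brownian motion, P(M_t ≥ a) = 2 · P(B_t ≥ a) for a ≥ 0. Since B_t ~ N(0, t), P(B_t ≥ 1.5) = 1 − Φ(1.5/√t) = 1 − Φ(1.5/√8.72) = 1 − Φ(0.5080). So
  P(M_{8.72} ≥ 1.5) = 2(1 − Φ(0.5080)) ≈ 0.6115.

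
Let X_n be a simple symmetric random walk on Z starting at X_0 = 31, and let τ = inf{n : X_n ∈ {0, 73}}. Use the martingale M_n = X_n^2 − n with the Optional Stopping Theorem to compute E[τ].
E[τ] = 1302

M_n = X_n^2 − n is a martingale (since E[X_{n+1}^2 | F_n] = X_n^2 + 1). By OST (τ has finite mean in a bounded region), E[M_τ] = E[M_0] = X_0^2 − 0 = 31^2 = 961. Also E[M_τ] = E[X_τ^2] − E[τ]. The walk exits at 0 or 73, with P(hit 73 first) = 31/73, so E[X_τ^2] = 73^2 · 31/73 + 0 = 2263. Thus E[τ] = E[X_τ^2] − E[M_τ] = 2263 − 961 = 1302 = 31(73 − 31) = 1302.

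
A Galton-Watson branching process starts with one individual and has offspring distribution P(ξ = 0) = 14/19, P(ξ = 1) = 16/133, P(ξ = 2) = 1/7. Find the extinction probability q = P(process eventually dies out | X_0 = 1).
q = 1

Mean offspring μ = 0·14/19 + 1·16/133 + 2·1/7 = 54/133 ≤ 1. For μ ≤ 1 with offspring not concentrated at 1, the Galton-Watson process goes extinct almost surely, so q = 1.
(Algebraic check: The pgf is f(s) = 14/19 + 16/133·s + 1/7·s². The extinction probability q is the smallest fixed point of f in [0, 1]. Setting s = f(s):
  1/7·s² + (16/133 − 1)·s + 14/19 = 0
  1/7·s² − (14/19 + 1/7)·s + 14/19 = 0
which factors as (s − 1)·(1/7·s − 14/19) = 0, giving roots s = 1 and s = (14/19)/(1/7) = 98/19. Since 98/19 ≥ 1, the smallest root in [0, 1] is s = 1.)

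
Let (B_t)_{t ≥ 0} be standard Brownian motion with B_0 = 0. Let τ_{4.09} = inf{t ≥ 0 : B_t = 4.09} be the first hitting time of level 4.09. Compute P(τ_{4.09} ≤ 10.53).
P(τ_{4.09} ≤ 10.53) = 2(1 − Φ(4.09/√10.53)) = 2(1 − Φ(1.2604)) ≈ 0.2075

By the reflection principle for standard BM, P(τ_b ≤ t) = 2 · P(B_t ≥ b). Since B_t ~ N(0, t), P(B_t ≥ 4.09) = 1 − Φ(4.09/√t) = 1 − Φ(4.09/√10.53) = 1 − Φ(1.2604) ≈ 0.10376. Doubling: P(τ_{4.09} ≤ 10.53) ≈ 2 · 0.10376 = 0.20752 ≈ 0.2075.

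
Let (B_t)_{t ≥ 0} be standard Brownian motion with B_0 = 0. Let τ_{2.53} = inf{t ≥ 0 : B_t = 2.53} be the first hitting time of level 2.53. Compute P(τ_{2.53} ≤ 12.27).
P(τ_{2.53} ≤ 12.27) = 2(1 − Φ(2.53/√12.27)) = 2(1 − Φ(0.7223)) ≈ 0.4701

By the reflection principle for standard BM, P(τ_b ≤ t) = 2 · P(B_t ≥ b). Since B_t ~ N(0, t), P(B_t ≥ 2.53) = 1 − Φ(2.53/√t) = 1 − Φ(2.53/√12.27) = 1 − Φ(0.7223) ≈ 0.23506. Doubling: P(τ_{2.53} ≤ 12.27) ≈ 2 · 0.23506 = 0.47012 ≈ 0.4701.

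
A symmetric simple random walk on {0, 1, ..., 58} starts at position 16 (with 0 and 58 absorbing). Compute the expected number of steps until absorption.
E[τ | X_0 = 16] = 672

Let v_k = E[τ | X_0 = k]. Boundary: v_0 = v_58 = 0. Recurrence: v_k = 1 + (v_{k-1} + v_{k+1})/2 for 1 ≤ k ≤ 57. The particular solution to v_k − (v_{k-1} + v_{k+1})/2 = 1 is v_k = −k^2. Adding homogeneous solution A + B k and matching boundaries gives v_k = k (58 − k). Substituting k = 16: v_16 = 16 · 42 = 672.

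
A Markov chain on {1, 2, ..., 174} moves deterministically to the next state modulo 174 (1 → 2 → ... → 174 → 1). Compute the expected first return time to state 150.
E[T_150 | X_0 = 150] = 174

The chain cycles deterministically, so starting at state 150 it returns in exactly 174 steps. Equivalently, the stationary distribution is uniform π_j = 1/174 for every state j, so by Kac's formula E[T_150] = 1/π_150 = 174.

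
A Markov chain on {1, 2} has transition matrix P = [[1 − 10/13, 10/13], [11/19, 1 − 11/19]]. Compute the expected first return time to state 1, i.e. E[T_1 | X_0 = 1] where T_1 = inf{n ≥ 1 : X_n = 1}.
E[T_1 | X_0 = 1] = 1/π_1 = 333/143

For an irreducible recurrent Markov chain with stationary distribution π, E[T_i | X_0 = i] = 1/π_i (Kac's formula). Here π_1 = (11/19)/(10/13 + 11/19) = (11/19)/(333/247) = 143/333, so E[T_1 | X_0 = 1] = 1/π_1 = (10/13 + 11/19)/(11/19) = (333/247)/(11/19) = 333/143.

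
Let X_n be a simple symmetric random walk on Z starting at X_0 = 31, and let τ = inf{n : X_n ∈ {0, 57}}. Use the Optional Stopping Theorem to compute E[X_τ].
E[X_τ] = 31

X_n is a martingale and τ is a bounded-mean stopping time (indeed τ is finite a.s. with bounded expectation since the walk is in a bounded region). By the OST, E[X_τ] = E[X_0] = 31. Equivalently: E[X_τ] = 57 · P(hit 57 first) + 0 · P(hit 0 first) = 57 · (31/57) = 31.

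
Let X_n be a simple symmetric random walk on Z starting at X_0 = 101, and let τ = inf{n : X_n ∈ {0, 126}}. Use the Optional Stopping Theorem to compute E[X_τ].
E[X_τ] = 101

X_n is a martingale and τ is a bounded-mean stopping time (indeed τ is finite a.s. with bounded expectation since the walk is in a bounded region). By the OST, E[X_τ] = E[X_0] = 101. Equivalently: E[X_τ] = 126 · P(hit 126 first) + 0 · P(hit 0 first) = 126 · (101/126) = 101.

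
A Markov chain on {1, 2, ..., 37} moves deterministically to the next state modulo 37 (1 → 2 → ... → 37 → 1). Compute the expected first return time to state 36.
E[T_36 | X_0 = 36] = 37

The chain cycles deterministically, so starting at state 36 it returns in exactly 37 steps. Equivalently, the stationary distribution is uniform π_j = 1/37 for every state j, so by Kac's formula E[T_36] = 1/π_36 = 37.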